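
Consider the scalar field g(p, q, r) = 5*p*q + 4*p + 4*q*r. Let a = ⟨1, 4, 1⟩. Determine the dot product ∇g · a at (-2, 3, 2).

23

∂g/∂p = 5*q + 4
∂g/∂q = 5*p + 4*r
∂g/∂r = 4*q
∇g at (-2, 3, 2) = (19, -2, 12)
∇g · a = (19)(1) + (-2)(4) + (12)(1) = 23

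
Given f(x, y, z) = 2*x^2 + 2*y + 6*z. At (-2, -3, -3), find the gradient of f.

∂f/∂x = 4*x
∂f/∂y = 2
∂f/∂z = 6
∇f = (4*x, 2, 6)
At (-2, -3, -3): (-8, 2, 6).

(-8, 2, 6)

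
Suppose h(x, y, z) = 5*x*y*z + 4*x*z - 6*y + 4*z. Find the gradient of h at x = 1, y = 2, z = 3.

∂h/∂x = 5*y*z + 4*z
∂h/∂y = 5*x*z - 6
∂h/∂z = 5*x*y + 4*x + 4
∇h = (5*y*z + 4*z, 5*x*z - 6, 5*x*y + 4*x + 4)
At (1, 2, 3): (42, 9, 18).

(42, 9, 18)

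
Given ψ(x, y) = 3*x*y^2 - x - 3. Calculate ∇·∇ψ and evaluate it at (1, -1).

6

∂²ψ/∂x² = 0
∂²ψ/∂y² = 6*x
∇²ψ = 6*x
At (1, -1): 6.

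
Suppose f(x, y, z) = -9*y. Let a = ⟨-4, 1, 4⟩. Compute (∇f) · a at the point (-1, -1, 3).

-9

∂f/∂x = 0
∂f/∂y = -9
∂f/∂z = 0
∇f at (-1, -1, 3) = (0, -9, 0)
∇f · a = (0)(-4) + (-9)(1) + (0)(4) = -9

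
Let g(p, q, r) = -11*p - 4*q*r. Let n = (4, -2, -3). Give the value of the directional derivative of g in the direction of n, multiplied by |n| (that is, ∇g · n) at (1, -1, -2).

-72

∂g/∂p = -11
∂g/∂q = -4*r
∂g/∂r = -4*q
∇g at (1, -1, -2) = (-11, 8, 4)
∇g · n = (-11)(4) + (8)(-2) + (4)(-3) = -72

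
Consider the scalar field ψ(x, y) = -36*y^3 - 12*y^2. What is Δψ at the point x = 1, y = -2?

∂²ψ/∂x² = 0
∂²ψ/∂y² = -24*(9*y + 1)
∇²ψ = -216*y - 24
At (1, -2): 408.

408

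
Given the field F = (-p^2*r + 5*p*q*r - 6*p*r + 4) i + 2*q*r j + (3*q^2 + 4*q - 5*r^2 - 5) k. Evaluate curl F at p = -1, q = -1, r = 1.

(∇×F)₁ = ∂F₃/∂q − ∂F₂/∂r = 4*q + 4
(∇×F)₂ = ∂F₁/∂r − ∂F₃/∂p = -p^2 + 5*p*q - 6*p
(∇×F)₃ = ∂F₂/∂p − ∂F₁/∂q = -5*p*r
∇×F = (4*q + 4, -p^2 + 5*p*q - 6*p, -5*p*r)
At (-1, -1, 1): (0, 10, 5).

(0, 10, 5)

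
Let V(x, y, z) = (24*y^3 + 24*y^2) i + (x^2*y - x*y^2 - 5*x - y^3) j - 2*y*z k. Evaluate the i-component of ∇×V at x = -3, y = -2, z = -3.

(∇×V)_1 = ∂V₃/∂y − ∂V₂/∂z
= -2*z − (0)
= -2*z
At (-3, -2, -3): 6.

6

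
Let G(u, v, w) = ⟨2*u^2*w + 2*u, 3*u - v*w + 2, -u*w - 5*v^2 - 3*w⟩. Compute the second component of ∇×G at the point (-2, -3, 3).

(∇×G)_2 = ∂G₁/∂w − ∂G₃/∂u
= 2*u^2 − (-w)
= 2*u^2 + w
At (-2, -3, 3): 11.

11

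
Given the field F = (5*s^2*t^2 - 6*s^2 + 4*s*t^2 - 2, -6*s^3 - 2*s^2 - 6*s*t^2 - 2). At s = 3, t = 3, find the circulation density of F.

∂F₂/∂s = -18*s^2 - 4*s - 6*t^2
∂F₁/∂t = 10*s^2*t + 8*s*t
Scalar curl = -10*s^2*t - 18*s^2 - 8*s*t - 4*s - 6*t^2
At (3, 3): -570.

-570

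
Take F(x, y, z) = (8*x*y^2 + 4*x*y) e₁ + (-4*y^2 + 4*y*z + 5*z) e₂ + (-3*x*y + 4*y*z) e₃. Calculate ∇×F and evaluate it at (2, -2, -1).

(-7, -6, 56)

(∇×F)₁ = ∂F₃/∂y − ∂F₂/∂z = -3*x - 4*y + 4*z - 5
(∇×F)₂ = ∂F₁/∂z − ∂F₃/∂x = 3*y
(∇×F)₃ = ∂F₂/∂x − ∂F₁/∂y = -16*x*y - 4*x
∇×F = (-3*x - 4*y + 4*z - 5, 3*y, -16*x*y - 4*x)
At (2, -2, -1): (-7, -6, 56).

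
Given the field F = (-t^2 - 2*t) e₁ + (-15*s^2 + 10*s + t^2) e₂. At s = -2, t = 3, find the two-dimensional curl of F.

∂F₂/∂s = -30*s + 10
∂F₁/∂t = -2*t - 2
Scalar curl = -30*s + 2*t + 12
At (-2, 3): 78.

78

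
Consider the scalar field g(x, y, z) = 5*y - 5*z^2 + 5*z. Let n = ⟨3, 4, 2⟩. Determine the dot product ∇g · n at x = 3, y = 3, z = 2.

-10

∂g/∂x = 0
∂g/∂y = 5
∂g/∂z = -10*z + 5
∇g at (3, 3, 2) = (0, 5, -15)
∇g · n = (0)(3) + (5)(4) + (-15)(2) = -10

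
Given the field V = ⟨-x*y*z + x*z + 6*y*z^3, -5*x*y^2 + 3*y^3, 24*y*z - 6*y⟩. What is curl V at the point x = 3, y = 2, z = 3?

(∇×V)₁ = ∂V₃/∂y − ∂V₂/∂z = 24*z - 6
(∇×V)₂ = ∂V₁/∂z − ∂V₃/∂x = -x*y + x + 18*y*z^2
(∇×V)₃ = ∂V₂/∂x − ∂V₁/∂y = x*z - 5*y^2 - 6*z^3
∇×V = (24*z - 6, -x*y + x + 18*y*z^2, x*z - 5*y^2 - 6*z^3)
At (3, 2, 3): (66, 321, -173).

(66, 321, -173)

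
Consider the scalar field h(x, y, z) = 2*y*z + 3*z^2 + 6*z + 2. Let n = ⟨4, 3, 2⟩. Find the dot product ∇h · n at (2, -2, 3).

58

∂h/∂x = 0
∂h/∂y = 2*z
∂h/∂z = 2*y + 6*z + 6
∇h at (2, -2, 3) = (0, 6, 20)
∇h · n = (0)(4) + (6)(3) + (20)(2) = 58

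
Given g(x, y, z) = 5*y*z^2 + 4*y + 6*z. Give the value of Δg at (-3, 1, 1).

10

∂²g/∂x² = 0
∂²g/∂y² = 0
∂²g/∂z² = 10*y
∇²g = 10*y
At (-3, 1, 1): 10.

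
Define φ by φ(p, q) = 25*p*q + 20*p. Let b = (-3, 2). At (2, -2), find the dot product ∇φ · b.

190

∂φ/∂p = 25*q + 20
∂φ/∂q = 25*p
∇φ at (2, -2) = (-30, 50)
∇φ · b = (-30)(-3) + (50)(2) = 190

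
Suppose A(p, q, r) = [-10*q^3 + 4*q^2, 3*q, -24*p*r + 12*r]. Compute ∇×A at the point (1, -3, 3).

(∇×A)₁ = ∂A₃/∂q − ∂A₂/∂r = 0
(∇×A)₂ = ∂A₁/∂r − ∂A₃/∂p = 24*r
(∇×A)₃ = ∂A₂/∂p − ∂A₁/∂q = 30*q^2 - 8*q
∇×A = (0, 24*r, 30*q^2 - 8*q)
At (1, -3, 3): (0, 72, 294).

(0, 72, 294)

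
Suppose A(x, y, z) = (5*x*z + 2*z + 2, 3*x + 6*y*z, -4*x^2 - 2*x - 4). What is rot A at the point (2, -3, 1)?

(∇×A)₁ = ∂A₃/∂y − ∂A₂/∂z = -6*y
(∇×A)₂ = ∂A₁/∂z − ∂A₃/∂x = 13*x + 4
(∇×A)₃ = ∂A₂/∂x − ∂A₁/∂y = 3
∇×A = (-6*y, 13*x + 4, 3)
At (2, -3, 1): (18, 30, 3).

(18, 30, 3)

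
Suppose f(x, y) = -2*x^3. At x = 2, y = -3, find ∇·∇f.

-24

∂²f/∂x² = -12*x
∂²f/∂y² = 0
∇²f = -12*x
At (2, -3): -24.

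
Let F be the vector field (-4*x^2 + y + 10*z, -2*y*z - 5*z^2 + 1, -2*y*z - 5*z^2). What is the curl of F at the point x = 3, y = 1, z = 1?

(∇×F)₁ = ∂F₃/∂y − ∂F₂/∂z = 2*y + 8*z
(∇×F)₂ = ∂F₁/∂z − ∂F₃/∂x = 10
(∇×F)₃ = ∂F₂/∂x − ∂F₁/∂y = -1
∇×F = (2*y + 8*z, 10, -1)
At (3, 1, 1): (10, 10, -1).

(10, 10, -1)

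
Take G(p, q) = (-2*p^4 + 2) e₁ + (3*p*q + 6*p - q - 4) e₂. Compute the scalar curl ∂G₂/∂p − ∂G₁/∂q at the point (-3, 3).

∂G₂/∂p = 3*q + 6
∂G₁/∂q = 0
Scalar curl = 3*q + 6
At (-3, 3): 15.

15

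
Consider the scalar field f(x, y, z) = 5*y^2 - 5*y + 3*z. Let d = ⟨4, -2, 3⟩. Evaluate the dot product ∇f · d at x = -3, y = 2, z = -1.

∂f/∂x = 0
∂f/∂y = 10*y - 5
∂f/∂z = 3
∇f at (-3, 2, -1) = (0, 15, 3)
∇f · d = (0)(4) + (15)(-2) + (3)(3) = -21

-21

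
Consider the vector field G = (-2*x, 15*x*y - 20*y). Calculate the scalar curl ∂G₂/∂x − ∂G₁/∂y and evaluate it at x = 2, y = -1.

∂G₂/∂x = 15*y
∂G₁/∂y = 0
Scalar curl = 15*y
At (2, -1): -15.

-15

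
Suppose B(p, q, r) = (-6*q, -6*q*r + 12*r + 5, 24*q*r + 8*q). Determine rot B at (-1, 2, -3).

(-64, 0, 6)

(∇×B)₁ = ∂B₃/∂q − ∂B₂/∂r = 6*q + 24*r - 4
(∇×B)₂ = ∂B₁/∂r − ∂B₃/∂p = 0
(∇×B)₃ = ∂B₂/∂p − ∂B₁/∂q = 6
∇×B = (6*q + 24*r - 4, 0, 6)
At (-1, 2, -3): (-64, 0, 6).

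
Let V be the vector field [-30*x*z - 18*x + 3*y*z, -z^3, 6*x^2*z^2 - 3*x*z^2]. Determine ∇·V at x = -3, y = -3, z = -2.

-210

∂V₁/∂x = -30*z - 18
∂V₂/∂y = 0
∂V₃/∂z = 12*x^2*z - 6*x*z
∇·V = 12*x^2*z - 6*x*z - 30*z - 18
At (-3, -3, -2): -210.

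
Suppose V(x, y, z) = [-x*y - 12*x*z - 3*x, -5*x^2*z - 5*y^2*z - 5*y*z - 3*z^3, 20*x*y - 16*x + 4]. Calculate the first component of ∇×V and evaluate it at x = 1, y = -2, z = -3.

116

(∇×V)_1 = ∂V₃/∂y − ∂V₂/∂z
= 20*x − (-5*x^2 - 5*y^2 - 5*y - 9*z^2)
= 5*x^2 + 20*x + 5*y^2 + 5*y + 9*z^2
At (1, -2, -3): 116.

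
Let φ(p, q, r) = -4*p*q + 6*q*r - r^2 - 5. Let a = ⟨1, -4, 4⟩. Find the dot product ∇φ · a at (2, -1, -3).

∂φ/∂p = -4*q
∂φ/∂q = -4*p + 6*r
∂φ/∂r = 6*q - 2*r
∇φ at (2, -1, -3) = (4, -26, 0)
∇φ · a = (4)(1) + (-26)(-4) + (0)(4) = 108

108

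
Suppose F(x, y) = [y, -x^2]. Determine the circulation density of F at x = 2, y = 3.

∂F₂/∂x = -2*x
∂F₁/∂y = 1
Scalar curl = -2*x - 1
At (2, 3): -5.

-5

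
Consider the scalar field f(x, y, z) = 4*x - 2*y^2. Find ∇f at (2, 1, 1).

∂f/∂x = 4
∂f/∂y = -4*y
∂f/∂z = 0
∇f = (4, -4*y, 0)
At (2, 1, 1): (4, -4, 0).

(4, -4, 0)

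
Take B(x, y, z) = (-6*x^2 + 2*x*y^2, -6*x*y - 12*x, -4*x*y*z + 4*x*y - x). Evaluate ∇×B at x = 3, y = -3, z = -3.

(∇×B)₁ = ∂B₃/∂y − ∂B₂/∂z = -4*x*z + 4*x
(∇×B)₂ = ∂B₁/∂z − ∂B₃/∂x = 4*y*z - 4*y + 1
(∇×B)₃ = ∂B₂/∂x − ∂B₁/∂y = -4*x*y - 6*y - 12
∇×B = (-4*x*z + 4*x, 4*y*z - 4*y + 1, -4*x*y - 6*y - 12)
At (3, -3, -3): (48, 49, 42).

(48, 49, 42)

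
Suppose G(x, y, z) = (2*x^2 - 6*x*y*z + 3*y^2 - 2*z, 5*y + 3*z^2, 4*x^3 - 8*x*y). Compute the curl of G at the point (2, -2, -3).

(∇×G)₁ = ∂G₃/∂y − ∂G₂/∂z = -8*x - 6*z
(∇×G)₂ = ∂G₁/∂z − ∂G₃/∂x = -12*x^2 - 6*x*y + 8*y - 2
(∇×G)₃ = ∂G₂/∂x − ∂G₁/∂y = 6*x*z - 6*y
∇×G = (-8*x - 6*z, -12*x^2 - 6*x*y + 8*y - 2, 6*x*z - 6*y)
At (2, -2, -3): (2, -42, -24).

(2, -42, -24)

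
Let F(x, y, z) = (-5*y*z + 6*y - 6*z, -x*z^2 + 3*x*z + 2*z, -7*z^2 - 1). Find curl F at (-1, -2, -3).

(∇×F)₁ = ∂F₃/∂y − ∂F₂/∂z = 2*x*z - 3*x - 2
(∇×F)₂ = ∂F₁/∂z − ∂F₃/∂x = -5*y - 6
(∇×F)₃ = ∂F₂/∂x − ∂F₁/∂y = -z^2 + 8*z - 6
∇×F = (2*x*z - 3*x - 2, -5*y - 6, -z^2 + 8*z - 6)
At (-1, -2, -3): (7, 4, -39).

(7, 4, -39)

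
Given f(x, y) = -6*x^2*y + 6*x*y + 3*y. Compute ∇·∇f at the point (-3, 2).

-24

∂²f/∂x² = -12*y
∂²f/∂y² = 0
∇²f = -12*y
At (-3, 2): -24.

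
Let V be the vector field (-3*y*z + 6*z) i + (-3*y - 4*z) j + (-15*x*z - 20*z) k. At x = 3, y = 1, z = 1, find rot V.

(∇×V)₁ = ∂V₃/∂y − ∂V₂/∂z = 4
(∇×V)₂ = ∂V₁/∂z − ∂V₃/∂x = -3*y + 15*z + 6
(∇×V)₃ = ∂V₂/∂x − ∂V₁/∂y = 3*z
∇×V = (4, -3*y + 15*z + 6, 3*z)
At (3, 1, 1): (4, 18, 3).

(4, 18, 3)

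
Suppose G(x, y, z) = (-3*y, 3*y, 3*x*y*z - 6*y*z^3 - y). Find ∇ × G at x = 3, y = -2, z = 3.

(∇×G)₁ = ∂G₃/∂y − ∂G₂/∂z = 3*x*z - 6*z^3 - 1
(∇×G)₂ = ∂G₁/∂z − ∂G₃/∂x = -3*y*z
(∇×G)₃ = ∂G₂/∂x − ∂G₁/∂y = 3
∇×G = (3*x*z - 6*z^3 - 1, -3*y*z, 3)
At (3, -2, 3): (-136, 18, 3).

(-136, 18, 3)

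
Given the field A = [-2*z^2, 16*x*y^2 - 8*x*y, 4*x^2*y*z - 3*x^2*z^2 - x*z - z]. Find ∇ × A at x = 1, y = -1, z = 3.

(∇×A)₁ = ∂A₃/∂y − ∂A₂/∂z = 4*x^2*z
(∇×A)₂ = ∂A₁/∂z − ∂A₃/∂x = -8*x*y*z + 6*x*z^2 - 3*z
(∇×A)₃ = ∂A₂/∂x − ∂A₁/∂y = 16*y^2 - 8*y
∇×A = (4*x^2*z, -8*x*y*z + 6*x*z^2 - 3*z, 16*y^2 - 8*y)
At (1, -1, 3): (12, 69, 24).

(12, 69, 24)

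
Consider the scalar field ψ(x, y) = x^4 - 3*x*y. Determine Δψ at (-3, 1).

∂²ψ/∂x² = 12*x^2
∂²ψ/∂y² = 0
∇²ψ = 12*x^2
At (-3, 1): 108.

108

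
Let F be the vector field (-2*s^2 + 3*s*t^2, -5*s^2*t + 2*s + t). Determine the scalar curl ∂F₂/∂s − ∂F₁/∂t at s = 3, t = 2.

-94

∂F₂/∂s = -10*s*t + 2
∂F₁/∂t = 6*s*t
Scalar curl = -16*s*t + 2
At (3, 2): -94.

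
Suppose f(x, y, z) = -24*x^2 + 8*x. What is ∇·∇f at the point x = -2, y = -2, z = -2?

-48

∂²f/∂x² = -48
∂²f/∂y² = 0
∂²f/∂z² = 0
∇²f = -48
At (-2, -2, -2): -48.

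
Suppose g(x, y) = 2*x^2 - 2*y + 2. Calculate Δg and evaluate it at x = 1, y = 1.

4

∂²g/∂x² = 4
∂²g/∂y² = 0
∇²g = 4
At (1, 1): 4.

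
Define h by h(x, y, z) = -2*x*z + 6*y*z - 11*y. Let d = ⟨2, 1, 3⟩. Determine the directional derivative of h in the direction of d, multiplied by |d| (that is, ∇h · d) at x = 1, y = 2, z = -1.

∂h/∂x = -2*z
∂h/∂y = 6*z - 11
∂h/∂z = -2*x + 6*y
∇h at (1, 2, -1) = (2, -17, 10)
∇h · d = (2)(2) + (-17)(1) + (10)(3) = 17

17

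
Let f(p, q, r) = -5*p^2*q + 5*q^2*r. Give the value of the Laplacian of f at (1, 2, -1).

∂²f/∂p² = -10*q
∂²f/∂q² = 10*r
∂²f/∂r² = 0
∇²f = -10*q + 10*r
At (1, 2, -1): -30.

-30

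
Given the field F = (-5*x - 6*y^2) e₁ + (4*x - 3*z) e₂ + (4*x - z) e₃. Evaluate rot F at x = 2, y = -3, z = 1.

(∇×F)₁ = ∂F₃/∂y − ∂F₂/∂z = 3
(∇×F)₂ = ∂F₁/∂z − ∂F₃/∂x = -4
(∇×F)₃ = ∂F₂/∂x − ∂F₁/∂y = 12*y + 4
∇×F = (3, -4, 12*y + 4)
At (2, -3, 1): (3, -4, -32).

(3, -4, -32)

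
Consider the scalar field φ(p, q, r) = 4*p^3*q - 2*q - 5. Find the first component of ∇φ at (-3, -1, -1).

-108

(∇φ)_1 = ∂φ/∂p = 12*p^2*q
At (-3, -1, -1): -108.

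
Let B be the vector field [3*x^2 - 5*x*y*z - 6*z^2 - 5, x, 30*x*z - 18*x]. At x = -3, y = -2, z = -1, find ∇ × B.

(0, 30, 16)

(∇×B)₁ = ∂B₃/∂y − ∂B₂/∂z = 0
(∇×B)₂ = ∂B₁/∂z − ∂B₃/∂x = -5*x*y - 42*z + 18
(∇×B)₃ = ∂B₂/∂x − ∂B₁/∂y = 5*x*z + 1
∇×B = (0, -5*x*y - 42*z + 18, 5*x*z + 1)
At (-3, -2, -1): (0, 30, 16).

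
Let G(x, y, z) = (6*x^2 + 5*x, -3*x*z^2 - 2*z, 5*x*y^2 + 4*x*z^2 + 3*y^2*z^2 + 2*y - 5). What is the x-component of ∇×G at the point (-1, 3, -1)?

(∇×G)_1 = ∂G₃/∂y − ∂G₂/∂z
= 10*x*y + 6*y*z^2 + 2 − (-6*x*z - 2)
= 10*x*y + 6*x*z + 6*y*z^2 + 4
At (-1, 3, -1): -2.

-2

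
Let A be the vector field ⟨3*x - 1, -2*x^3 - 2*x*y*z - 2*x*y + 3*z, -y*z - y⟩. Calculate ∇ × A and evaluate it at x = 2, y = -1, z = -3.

(-5, 0, -28)

(∇×A)₁ = ∂A₃/∂y − ∂A₂/∂z = 2*x*y - z - 4
(∇×A)₂ = ∂A₁/∂z − ∂A₃/∂x = 0
(∇×A)₃ = ∂A₂/∂x − ∂A₁/∂y = -6*x^2 - 2*y*z - 2*y
∇×A = (2*x*y - z - 4, 0, -6*x^2 - 2*y*z - 2*y)
At (2, -1, -3): (-5, 0, -28).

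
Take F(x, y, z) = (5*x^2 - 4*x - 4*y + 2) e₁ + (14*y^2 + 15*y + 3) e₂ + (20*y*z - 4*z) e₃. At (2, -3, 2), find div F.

∂F₁/∂x = 10*x - 4
∂F₂/∂y = 28*y + 15
∂F₃/∂z = 20*y - 4
∇·F = 10*x + 48*y + 7
At (2, -3, 2): -117.

-117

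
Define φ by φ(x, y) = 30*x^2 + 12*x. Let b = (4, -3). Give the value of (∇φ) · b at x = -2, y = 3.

-432

∂φ/∂x = 60*x + 12
∂φ/∂y = 0
∇φ at (-2, 3) = (-108, 0)
∇φ · b = (-108)(4) + (0)(-3) = -432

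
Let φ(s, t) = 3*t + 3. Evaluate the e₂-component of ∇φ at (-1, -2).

(∇φ)_2 = ∂φ/∂t = 3
At (-1, -2): 3.

3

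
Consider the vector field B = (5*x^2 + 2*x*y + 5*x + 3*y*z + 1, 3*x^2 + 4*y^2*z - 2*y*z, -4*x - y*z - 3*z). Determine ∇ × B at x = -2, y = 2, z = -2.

(-10, 10, -2)

(∇×B)₁ = ∂B₃/∂y − ∂B₂/∂z = -4*y^2 + 2*y - z
(∇×B)₂ = ∂B₁/∂z − ∂B₃/∂x = 3*y + 4
(∇×B)₃ = ∂B₂/∂x − ∂B₁/∂y = 4*x - 3*z
∇×B = (-4*y^2 + 2*y - z, 3*y + 4, 4*x - 3*z)
At (-2, 2, -2): (-10, 10, -2).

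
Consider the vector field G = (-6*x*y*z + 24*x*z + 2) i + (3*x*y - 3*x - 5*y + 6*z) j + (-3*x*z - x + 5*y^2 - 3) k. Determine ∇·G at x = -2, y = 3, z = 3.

13

∂G₁/∂x = -6*y*z + 24*z
∂G₂/∂y = 3*x - 5
∂G₃/∂z = -3*x
∇·G = -6*y*z + 24*z - 5
At (-2, 3, 3): 13.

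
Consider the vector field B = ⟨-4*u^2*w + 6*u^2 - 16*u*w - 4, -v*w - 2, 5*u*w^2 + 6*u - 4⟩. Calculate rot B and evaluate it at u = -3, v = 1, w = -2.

(∇×B)₁ = ∂B₃/∂v − ∂B₂/∂w = v
(∇×B)₂ = ∂B₁/∂w − ∂B₃/∂u = -4*u^2 - 16*u - 5*w^2 - 6
(∇×B)₃ = ∂B₂/∂u − ∂B₁/∂v = 0
∇×B = (v, -4*u^2 - 16*u - 5*w^2 - 6, 0)
At (-3, 1, -2): (1, -14, 0).

(1, -14, 0)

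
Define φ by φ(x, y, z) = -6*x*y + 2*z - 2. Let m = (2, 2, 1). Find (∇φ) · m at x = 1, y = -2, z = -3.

14

∂φ/∂x = -6*y
∂φ/∂y = -6*x
∂φ/∂z = 2
∇φ at (1, -2, -3) = (12, -6, 2)
∇φ · m = (12)(2) + (-6)(2) + (2)(1) = 14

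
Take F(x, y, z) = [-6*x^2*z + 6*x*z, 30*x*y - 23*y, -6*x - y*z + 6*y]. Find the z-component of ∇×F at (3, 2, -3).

60

(∇×F)_3 = ∂F₂/∂x − ∂F₁/∂y
= 30*y − (0)
= 30*y
At (3, 2, -3): 60.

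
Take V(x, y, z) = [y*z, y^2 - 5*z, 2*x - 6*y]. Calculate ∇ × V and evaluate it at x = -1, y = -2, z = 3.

(∇×V)₁ = ∂V₃/∂y − ∂V₂/∂z = -1
(∇×V)₂ = ∂V₁/∂z − ∂V₃/∂x = y - 2
(∇×V)₃ = ∂V₂/∂x − ∂V₁/∂y = -z
∇×V = (-1, y - 2, -z)
At (-1, -2, 3): (-1, -4, -3).

(-1, -4, -3)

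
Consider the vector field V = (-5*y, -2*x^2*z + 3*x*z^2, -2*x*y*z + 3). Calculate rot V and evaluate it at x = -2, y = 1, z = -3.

(-40, -6, 8)

(∇×V)₁ = ∂V₃/∂y − ∂V₂/∂z = 2*x^2 - 8*x*z
(∇×V)₂ = ∂V₁/∂z − ∂V₃/∂x = 2*y*z
(∇×V)₃ = ∂V₂/∂x − ∂V₁/∂y = -4*x*z + 3*z^2 + 5
∇×V = (2*x^2 - 8*x*z, 2*y*z, -4*x*z + 3*z^2 + 5)
At (-2, 1, -3): (-40, -6, 8).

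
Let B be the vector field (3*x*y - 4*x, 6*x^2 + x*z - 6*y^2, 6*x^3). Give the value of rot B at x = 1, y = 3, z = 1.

(-1, -18, 10)

(∇×B)₁ = ∂B₃/∂y − ∂B₂/∂z = -x
(∇×B)₂ = ∂B₁/∂z − ∂B₃/∂x = -18*x^2
(∇×B)₃ = ∂B₂/∂x − ∂B₁/∂y = 9*x + z
∇×B = (-x, -18*x^2, 9*x + z)
At (1, 3, 1): (-1, -18, 10).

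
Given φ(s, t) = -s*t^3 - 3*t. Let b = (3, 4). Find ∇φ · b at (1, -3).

∂φ/∂s = -t^3
∂φ/∂t = -3*s*t^2 - 3
∇φ at (1, -3) = (27, -30)
∇φ · b = (27)(3) + (-30)(4) = -39

-39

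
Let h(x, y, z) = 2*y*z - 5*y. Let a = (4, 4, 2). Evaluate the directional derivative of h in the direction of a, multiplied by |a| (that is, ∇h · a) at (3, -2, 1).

∂h/∂x = 0
∂h/∂y = 2*z - 5
∂h/∂z = 2*y
∇h at (3, -2, 1) = (0, -3, -4)
∇h · a = (0)(4) + (-3)(4) + (-4)(2) = -20

-20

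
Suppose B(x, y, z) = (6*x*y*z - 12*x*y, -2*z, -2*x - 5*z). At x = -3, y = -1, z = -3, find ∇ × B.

(2, 20, -90)

(∇×B)₁ = ∂B₃/∂y − ∂B₂/∂z = 2
(∇×B)₂ = ∂B₁/∂z − ∂B₃/∂x = 6*x*y + 2
(∇×B)₃ = ∂B₂/∂x − ∂B₁/∂y = -6*x*z + 12*x
∇×B = (2, 6*x*y + 2, -6*x*z + 12*x)
At (-3, -1, -3): (2, 20, -90).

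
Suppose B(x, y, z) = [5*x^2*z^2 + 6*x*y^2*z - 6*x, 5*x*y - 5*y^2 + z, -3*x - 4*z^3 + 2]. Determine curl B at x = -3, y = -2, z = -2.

(-1, -249, 134)

(∇×B)₁ = ∂B₃/∂y − ∂B₂/∂z = -1
(∇×B)₂ = ∂B₁/∂z − ∂B₃/∂x = 10*x^2*z + 6*x*y^2 + 3
(∇×B)₃ = ∂B₂/∂x − ∂B₁/∂y = -12*x*y*z + 5*y
∇×B = (-1, 10*x^2*z + 6*x*y^2 + 3, -12*x*y*z + 5*y)
At (-3, -2, -2): (-1, -249, 134).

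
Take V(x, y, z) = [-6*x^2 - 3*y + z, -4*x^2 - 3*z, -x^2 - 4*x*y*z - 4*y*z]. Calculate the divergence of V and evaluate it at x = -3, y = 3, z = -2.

∂V₁/∂x = -12*x
∂V₂/∂y = 0
∂V₃/∂z = -4*x*y - 4*y
∇·V = -4*x*y - 12*x - 4*y
At (-3, 3, -2): 60.

60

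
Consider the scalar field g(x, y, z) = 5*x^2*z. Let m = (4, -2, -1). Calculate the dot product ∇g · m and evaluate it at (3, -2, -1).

∂g/∂x = 10*x*z
∂g/∂y = 0
∂g/∂z = 5*x^2
∇g at (3, -2, -1) = (-30, 0, 45)
∇g · m = (-30)(4) + (0)(-2) + (45)(-1) = -165

-165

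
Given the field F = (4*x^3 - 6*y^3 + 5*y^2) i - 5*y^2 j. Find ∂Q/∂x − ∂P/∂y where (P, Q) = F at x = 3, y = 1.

8

∂F₂/∂x = 0
∂F₁/∂y = -18*y^2 + 10*y
Scalar curl = 18*y^2 - 10*y
At (3, 1): 8.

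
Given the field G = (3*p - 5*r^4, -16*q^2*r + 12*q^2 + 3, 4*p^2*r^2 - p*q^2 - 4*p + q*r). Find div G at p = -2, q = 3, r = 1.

14

∂G₁/∂p = 3
∂G₂/∂q = -32*q*r + 24*q
∂G₃/∂r = 8*p^2*r + q
∇·G = 8*p^2*r - 32*q*r + 25*q + 3
At (-2, 3, 1): 14.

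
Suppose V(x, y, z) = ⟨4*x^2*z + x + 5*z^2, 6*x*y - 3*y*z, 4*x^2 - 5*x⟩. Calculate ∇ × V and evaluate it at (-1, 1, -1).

(∇×V)₁ = ∂V₃/∂y − ∂V₂/∂z = 3*y
(∇×V)₂ = ∂V₁/∂z − ∂V₃/∂x = 4*x^2 - 8*x + 10*z + 5
(∇×V)₃ = ∂V₂/∂x − ∂V₁/∂y = 6*y
∇×V = (3*y, 4*x^2 - 8*x + 10*z + 5, 6*y)
At (-1, 1, -1): (3, 7, 6).

(3, 7, 6)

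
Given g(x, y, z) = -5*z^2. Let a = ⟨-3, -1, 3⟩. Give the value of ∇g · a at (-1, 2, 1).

-30

∂g/∂x = 0
∂g/∂y = 0
∂g/∂z = -10*z
∇g at (-1, 2, 1) = (0, 0, -10)
∇g · a = (0)(-3) + (0)(-1) + (-10)(3) = -30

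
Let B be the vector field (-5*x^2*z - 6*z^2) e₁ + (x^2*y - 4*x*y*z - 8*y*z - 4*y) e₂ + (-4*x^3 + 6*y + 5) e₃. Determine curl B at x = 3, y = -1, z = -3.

(∇×B)₁ = ∂B₃/∂y − ∂B₂/∂z = 4*x*y + 8*y + 6
(∇×B)₂ = ∂B₁/∂z − ∂B₃/∂x = 7*x^2 - 12*z
(∇×B)₃ = ∂B₂/∂x − ∂B₁/∂y = 2*x*y - 4*y*z
∇×B = (4*x*y + 8*y + 6, 7*x^2 - 12*z, 2*x*y - 4*y*z)
At (3, -1, -3): (-14, 99, -18).

(-14, 99, -18)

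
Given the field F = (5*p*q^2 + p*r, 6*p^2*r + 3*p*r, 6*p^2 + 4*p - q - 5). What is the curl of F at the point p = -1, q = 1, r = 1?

(∇×F)₁ = ∂F₃/∂q − ∂F₂/∂r = -6*p^2 - 3*p - 1
(∇×F)₂ = ∂F₁/∂r − ∂F₃/∂p = -11*p - 4
(∇×F)₃ = ∂F₂/∂p − ∂F₁/∂q = -10*p*q + 12*p*r + 3*r
∇×F = (-6*p^2 - 3*p - 1, -11*p - 4, -10*p*q + 12*p*r + 3*r)
At (-1, 1, 1): (-4, 7, 1).

(-4, 7, 1)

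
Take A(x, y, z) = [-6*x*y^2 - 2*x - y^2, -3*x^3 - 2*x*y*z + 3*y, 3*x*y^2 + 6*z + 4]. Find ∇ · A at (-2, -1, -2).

∂A₁/∂x = -6*y^2 - 2
∂A₂/∂y = -2*x*z + 3
∂A₃/∂z = 6
∇·A = -2*x*z - 6*y^2 + 7
At (-2, -1, -2): -7.

-7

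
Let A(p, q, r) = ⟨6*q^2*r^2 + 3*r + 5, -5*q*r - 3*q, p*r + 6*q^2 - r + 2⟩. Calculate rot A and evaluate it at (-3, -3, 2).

(-51, 217, 144)

(∇×A)₁ = ∂A₃/∂q − ∂A₂/∂r = 17*q
(∇×A)₂ = ∂A₁/∂r − ∂A₃/∂p = 12*q^2*r - r + 3
(∇×A)₃ = ∂A₂/∂p − ∂A₁/∂q = -12*q*r^2
∇×A = (17*q, 12*q^2*r - r + 3, -12*q*r^2)
At (-3, -3, 2): (-51, 217, 144).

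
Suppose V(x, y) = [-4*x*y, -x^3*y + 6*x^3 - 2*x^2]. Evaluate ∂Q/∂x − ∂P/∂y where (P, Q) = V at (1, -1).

∂V₂/∂x = -3*x^2*y + 18*x^2 - 4*x
∂V₁/∂y = -4*x
Scalar curl = -3*x^2*y + 18*x^2
At (1, -1): 21.

21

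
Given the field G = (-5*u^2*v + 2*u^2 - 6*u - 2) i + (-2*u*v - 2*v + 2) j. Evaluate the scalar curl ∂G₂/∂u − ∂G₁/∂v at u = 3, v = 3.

39

∂G₂/∂u = -2*v
∂G₁/∂v = -5*u^2
Scalar curl = 5*u^2 - 2*v
At (3, 3): 39.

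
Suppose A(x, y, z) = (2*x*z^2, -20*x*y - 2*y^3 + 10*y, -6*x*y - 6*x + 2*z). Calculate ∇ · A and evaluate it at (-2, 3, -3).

16

∂A₁/∂x = 2*z^2
∂A₂/∂y = -20*x - 6*y^2 + 10
∂A₃/∂z = 2
∇·A = -20*x - 6*y^2 + 2*z^2 + 12
At (-2, 3, -3): 16.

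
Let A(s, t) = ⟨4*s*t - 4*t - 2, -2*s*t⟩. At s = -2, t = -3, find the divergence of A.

-8

∂A₁/∂s = 4*t
∂A₂/∂t = -2*s
∇·A = -2*s + 4*t
At (-2, -3): -8.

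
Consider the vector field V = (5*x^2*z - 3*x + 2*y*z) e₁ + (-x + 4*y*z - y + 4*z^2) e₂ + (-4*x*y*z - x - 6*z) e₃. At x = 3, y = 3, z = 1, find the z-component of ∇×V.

(∇×V)_3 = ∂V₂/∂x − ∂V₁/∂y
= -1 − (2*z)
= -2*z - 1
At (3, 3, 1): -3.

-3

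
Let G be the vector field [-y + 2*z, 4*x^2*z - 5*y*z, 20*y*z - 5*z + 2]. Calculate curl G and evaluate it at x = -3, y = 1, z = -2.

(∇×G)₁ = ∂G₃/∂y − ∂G₂/∂z = -4*x^2 + 5*y + 20*z
(∇×G)₂ = ∂G₁/∂z − ∂G₃/∂x = 2
(∇×G)₃ = ∂G₂/∂x − ∂G₁/∂y = 8*x*z + 1
∇×G = (-4*x^2 + 5*y + 20*z, 2, 8*x*z + 1)
At (-3, 1, -2): (-71, 2, 49).

(-71, 2, 49)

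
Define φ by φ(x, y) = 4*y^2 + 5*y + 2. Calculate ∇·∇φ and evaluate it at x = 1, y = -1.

8

∂²φ/∂x² = 0
∂²φ/∂y² = 8
∇²φ = 8
At (1, -1): 8.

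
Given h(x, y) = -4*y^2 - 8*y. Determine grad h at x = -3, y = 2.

(0, -24)

∂h/∂x = 0
∂h/∂y = -8*y - 8
∇h = (0, -8*y - 8)
At (-3, 2): (0, -24).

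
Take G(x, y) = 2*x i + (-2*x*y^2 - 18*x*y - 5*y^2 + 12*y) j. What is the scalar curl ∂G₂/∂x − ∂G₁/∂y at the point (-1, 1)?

∂G₂/∂x = -2*y^2 - 18*y
∂G₁/∂y = 0
Scalar curl = -2*y^2 - 18*y
At (-1, 1): -20.

-20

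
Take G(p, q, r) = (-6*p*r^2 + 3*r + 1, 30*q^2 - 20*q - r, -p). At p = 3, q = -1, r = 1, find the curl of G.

(1, -32, 0)

(∇×G)₁ = ∂G₃/∂q − ∂G₂/∂r = 1
(∇×G)₂ = ∂G₁/∂r − ∂G₃/∂p = -12*p*r + 4
(∇×G)₃ = ∂G₂/∂p − ∂G₁/∂q = 0
∇×G = (1, -12*p*r + 4, 0)
At (3, -1, 1): (1, -32, 0).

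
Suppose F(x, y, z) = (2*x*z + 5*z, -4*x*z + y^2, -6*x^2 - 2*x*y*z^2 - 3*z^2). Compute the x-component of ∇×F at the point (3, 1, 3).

-42

(∇×F)_1 = ∂F₃/∂y − ∂F₂/∂z
= -2*x*z^2 − (-4*x)
= -2*x*z^2 + 4*x
At (3, 1, 3): -42.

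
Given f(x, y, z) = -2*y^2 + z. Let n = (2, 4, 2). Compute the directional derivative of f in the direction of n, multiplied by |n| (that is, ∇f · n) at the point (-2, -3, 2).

∂f/∂x = 0
∂f/∂y = -4*y
∂f/∂z = 1
∇f at (-2, -3, 2) = (0, 12, 1)
∇f · n = (0)(2) + (12)(4) + (1)(2) = 50

50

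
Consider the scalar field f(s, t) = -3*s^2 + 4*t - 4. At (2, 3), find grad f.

∂f/∂s = -6*s
∂f/∂t = 4
∇f = (-6*s, 4)
At (2, 3): (-12, 4).

(-12, 4)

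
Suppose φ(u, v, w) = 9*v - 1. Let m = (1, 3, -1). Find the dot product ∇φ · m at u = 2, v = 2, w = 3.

27

∂φ/∂u = 0
∂φ/∂v = 9
∂φ/∂w = 0
∇φ at (2, 2, 3) = (0, 9, 0)
∇φ · m = (0)(1) + (9)(3) + (0)(-1) = 27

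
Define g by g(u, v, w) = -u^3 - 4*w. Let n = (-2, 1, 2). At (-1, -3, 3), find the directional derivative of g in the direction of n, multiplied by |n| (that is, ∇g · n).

∂g/∂u = -3*u^2
∂g/∂v = 0
∂g/∂w = -4
∇g at (-1, -3, 3) = (-3, 0, -4)
∇g · n = (-3)(-2) + (0)(1) + (-4)(2) = -2

-2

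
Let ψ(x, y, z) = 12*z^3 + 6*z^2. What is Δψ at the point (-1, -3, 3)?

228

∂²ψ/∂x² = 0
∂²ψ/∂y² = 0
∂²ψ/∂z² = 12*(6*z + 1)
∇²ψ = 72*z + 12
At (-1, -3, 3): 228.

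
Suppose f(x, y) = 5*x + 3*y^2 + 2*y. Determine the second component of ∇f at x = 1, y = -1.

(∇f)_2 = ∂f/∂y = 6*y + 2
At (1, -1): -4.

-4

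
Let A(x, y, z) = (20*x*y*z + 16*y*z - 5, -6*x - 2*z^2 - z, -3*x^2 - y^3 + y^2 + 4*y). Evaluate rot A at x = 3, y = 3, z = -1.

(∇×A)₁ = ∂A₃/∂y − ∂A₂/∂z = -3*y^2 + 2*y + 4*z + 5
(∇×A)₂ = ∂A₁/∂z − ∂A₃/∂x = 20*x*y + 6*x + 16*y
(∇×A)₃ = ∂A₂/∂x − ∂A₁/∂y = -20*x*z - 16*z - 6
∇×A = (-3*y^2 + 2*y + 4*z + 5, 20*x*y + 6*x + 16*y, -20*x*z - 16*z - 6)
At (3, 3, -1): (-20, 246, 70).

(-20, 246, 70)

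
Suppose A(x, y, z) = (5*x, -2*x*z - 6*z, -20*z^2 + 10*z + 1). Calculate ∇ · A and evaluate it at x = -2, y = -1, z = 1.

-25

∂A₁/∂x = 5
∂A₂/∂y = 0
∂A₃/∂z = -40*z + 10
∇·A = -40*z + 15
At (-2, -1, 1): -25.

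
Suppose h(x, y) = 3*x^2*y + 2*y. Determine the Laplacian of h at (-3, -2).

-12

∂²h/∂x² = 6*y
∂²h/∂y² = 0
∇²h = 6*y
At (-3, -2): -12.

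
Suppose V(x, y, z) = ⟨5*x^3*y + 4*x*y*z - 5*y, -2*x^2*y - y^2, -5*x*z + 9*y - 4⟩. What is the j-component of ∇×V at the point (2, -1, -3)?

-23

(∇×V)_2 = ∂V₁/∂z − ∂V₃/∂x
= 4*x*y − (-5*z)
= 4*x*y + 5*z
At (2, -1, -3): -23.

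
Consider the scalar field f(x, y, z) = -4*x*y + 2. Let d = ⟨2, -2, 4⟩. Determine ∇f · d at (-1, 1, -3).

-16

∂f/∂x = -4*y
∂f/∂y = -4*x
∂f/∂z = 0
∇f at (-1, 1, -3) = (-4, 4, 0)
∇f · d = (-4)(2) + (4)(-2) + (0)(4) = -16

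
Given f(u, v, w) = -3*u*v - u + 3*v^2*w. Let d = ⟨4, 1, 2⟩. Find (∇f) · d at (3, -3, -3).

131

∂f/∂u = -3*v - 1
∂f/∂v = -3*u + 6*v*w
∂f/∂w = 3*v^2
∇f at (3, -3, -3) = (8, 45, 27)
∇f · d = (8)(4) + (45)(1) + (27)(2) = 131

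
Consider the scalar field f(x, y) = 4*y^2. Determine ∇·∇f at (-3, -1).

8

∂²f/∂x² = 0
∂²f/∂y² = 8
∇²f = 8
At (-3, -1): 8.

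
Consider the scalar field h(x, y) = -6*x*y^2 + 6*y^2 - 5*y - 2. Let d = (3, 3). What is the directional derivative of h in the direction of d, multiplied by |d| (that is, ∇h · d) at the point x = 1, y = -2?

-87

∂h/∂x = -6*y^2
∂h/∂y = -12*x*y + 12*y - 5
∇h at (1, -2) = (-24, -5)
∇h · d = (-24)(3) + (-5)(3) = -87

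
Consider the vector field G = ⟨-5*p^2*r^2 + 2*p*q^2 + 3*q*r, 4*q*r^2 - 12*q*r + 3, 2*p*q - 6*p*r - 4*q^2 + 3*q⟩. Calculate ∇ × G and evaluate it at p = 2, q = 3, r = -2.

(67, 71, -18)

(∇×G)₁ = ∂G₃/∂q − ∂G₂/∂r = 2*p - 8*q*r + 4*q + 3
(∇×G)₂ = ∂G₁/∂r − ∂G₃/∂p = -10*p^2*r + q + 6*r
(∇×G)₃ = ∂G₂/∂p − ∂G₁/∂q = -4*p*q - 3*r
∇×G = (2*p - 8*q*r + 4*q + 3, -10*p^2*r + q + 6*r, -4*p*q - 3*r)
At (2, 3, -2): (67, 71, -18).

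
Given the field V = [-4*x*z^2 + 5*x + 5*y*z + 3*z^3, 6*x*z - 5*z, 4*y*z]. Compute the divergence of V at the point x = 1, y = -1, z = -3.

-35

∂V₁/∂x = -4*z^2 + 5
∂V₂/∂y = 0
∂V₃/∂z = 4*y
∇·V = 4*y - 4*z^2 + 5
At (1, -1, -3): -35.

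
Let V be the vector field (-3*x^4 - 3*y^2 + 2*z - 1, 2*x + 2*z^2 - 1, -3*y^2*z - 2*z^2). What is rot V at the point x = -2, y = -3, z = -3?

(-42, 2, -16)

(∇×V)₁ = ∂V₃/∂y − ∂V₂/∂z = -6*y*z - 4*z
(∇×V)₂ = ∂V₁/∂z − ∂V₃/∂x = 2
(∇×V)₃ = ∂V₂/∂x − ∂V₁/∂y = 6*y + 2
∇×V = (-6*y*z - 4*z, 2, 6*y + 2)
At (-2, -3, -3): (-42, 2, -16).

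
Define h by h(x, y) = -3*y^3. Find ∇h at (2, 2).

∂h/∂x = 0
∂h/∂y = -9*y^2
∇h = (0, -9*y^2)
At (2, 2): (0, -36).

(0, -36)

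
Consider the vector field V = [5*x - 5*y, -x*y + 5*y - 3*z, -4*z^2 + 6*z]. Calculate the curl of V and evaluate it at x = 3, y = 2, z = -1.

(∇×V)₁ = ∂V₃/∂y − ∂V₂/∂z = 3
(∇×V)₂ = ∂V₁/∂z − ∂V₃/∂x = 0
(∇×V)₃ = ∂V₂/∂x − ∂V₁/∂y = -y + 5
∇×V = (3, 0, -y + 5)
At (3, 2, -1): (3, 0, 3).

(3, 0, 3)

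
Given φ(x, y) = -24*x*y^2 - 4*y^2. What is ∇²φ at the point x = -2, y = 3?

∂²φ/∂x² = 0
∂²φ/∂y² = -8*(6*x + 1)
∇²φ = -48*x - 8
At (-2, 3): 88.

88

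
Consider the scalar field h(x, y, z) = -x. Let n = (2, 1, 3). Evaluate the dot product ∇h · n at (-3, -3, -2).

-2

∂h/∂x = -1
∂h/∂y = 0
∂h/∂z = 0
∇h at (-3, -3, -2) = (-1, 0, 0)
∇h · n = (-1)(2) + (0)(1) + (0)(3) = -2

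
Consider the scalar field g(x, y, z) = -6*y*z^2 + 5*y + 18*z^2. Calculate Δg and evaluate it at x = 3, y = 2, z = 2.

12

∂²g/∂x² = 0
∂²g/∂y² = 0
∂²g/∂z² = 12*(-y + 3)
∇²g = -12*y + 36
At (3, 2, 2): 12.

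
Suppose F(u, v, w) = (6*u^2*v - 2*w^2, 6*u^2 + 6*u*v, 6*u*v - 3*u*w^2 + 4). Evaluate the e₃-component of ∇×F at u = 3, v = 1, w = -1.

-12

(∇×F)_3 = ∂F₂/∂u − ∂F₁/∂v
= 12*u + 6*v − (6*u^2)
= -6*u^2 + 12*u + 6*v
At (3, 1, -1): -12.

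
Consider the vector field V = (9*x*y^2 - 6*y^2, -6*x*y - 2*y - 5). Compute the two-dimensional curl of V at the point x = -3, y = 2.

120

∂V₂/∂x = -6*y
∂V₁/∂y = 18*x*y - 12*y
Scalar curl = -18*x*y + 6*y
At (-3, 2): 120.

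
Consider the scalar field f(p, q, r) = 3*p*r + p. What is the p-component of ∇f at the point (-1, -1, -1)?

-2

(∇f)_1 = ∂f/∂p = 3*r + 1
At (-1, -1, -1): -2.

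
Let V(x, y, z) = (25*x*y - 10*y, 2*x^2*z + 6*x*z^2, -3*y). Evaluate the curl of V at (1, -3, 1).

(∇×V)₁ = ∂V₃/∂y − ∂V₂/∂z = -2*x^2 - 12*x*z - 3
(∇×V)₂ = ∂V₁/∂z − ∂V₃/∂x = 0
(∇×V)₃ = ∂V₂/∂x − ∂V₁/∂y = 4*x*z - 25*x + 6*z^2 + 10
∇×V = (-2*x^2 - 12*x*z - 3, 0, 4*x*z - 25*x + 6*z^2 + 10)
At (1, -3, 1): (-17, 0, -5).

(-17, 0, -5)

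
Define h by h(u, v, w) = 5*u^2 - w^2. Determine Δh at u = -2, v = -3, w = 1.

8

∂²h/∂u² = 10
∂²h/∂v² = 0
∂²h/∂w² = -2
∇²h = 8
At (-2, -3, 1): 8.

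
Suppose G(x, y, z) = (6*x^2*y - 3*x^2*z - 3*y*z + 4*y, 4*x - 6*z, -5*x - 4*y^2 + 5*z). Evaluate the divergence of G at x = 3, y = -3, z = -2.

-67

∂G₁/∂x = 12*x*y - 6*x*z
∂G₂/∂y = 0
∂G₃/∂z = 5
∇·G = 12*x*y - 6*x*z + 5
At (3, -3, -2): -67.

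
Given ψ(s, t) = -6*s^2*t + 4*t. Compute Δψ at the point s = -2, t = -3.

36

∂²ψ/∂s² = -12*t
∂²ψ/∂t² = 0
∇²ψ = -12*t
At (-2, -3): 36.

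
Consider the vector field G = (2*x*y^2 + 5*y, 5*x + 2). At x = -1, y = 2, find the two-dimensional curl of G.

∂G₂/∂x = 5
∂G₁/∂y = 4*x*y + 5
Scalar curl = -4*x*y
At (-1, 2): 8.

8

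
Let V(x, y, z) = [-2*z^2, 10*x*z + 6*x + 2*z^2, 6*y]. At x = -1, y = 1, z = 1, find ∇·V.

0

∂V₁/∂x = 0
∂V₂/∂y = 0
∂V₃/∂z = 0
∇·V = 0
At (-1, 1, 1): 0.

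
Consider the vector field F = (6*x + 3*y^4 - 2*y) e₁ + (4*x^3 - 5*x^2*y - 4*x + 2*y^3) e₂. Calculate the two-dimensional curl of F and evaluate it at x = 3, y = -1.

148

∂F₂/∂x = 12*x^2 - 10*x*y - 4
∂F₁/∂y = 12*y^3 - 2
Scalar curl = 12*x^2 - 10*x*y - 12*y^3 - 2
At (3, -1): 148.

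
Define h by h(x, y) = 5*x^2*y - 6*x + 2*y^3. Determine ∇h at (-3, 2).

∂h/∂x = 10*x*y - 6
∂h/∂y = 5*x^2 + 6*y^2
∇h = (10*x*y - 6, 5*x^2 + 6*y^2)
At (-3, 2): (-66, 69).

(-66, 69)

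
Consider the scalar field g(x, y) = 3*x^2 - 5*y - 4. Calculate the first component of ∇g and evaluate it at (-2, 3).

(∇g)_1 = ∂g/∂x = 6*x
At (-2, 3): -12.

-12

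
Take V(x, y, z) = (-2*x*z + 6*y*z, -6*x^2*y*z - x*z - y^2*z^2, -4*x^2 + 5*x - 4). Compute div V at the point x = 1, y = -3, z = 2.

8

∂V₁/∂x = -2*z
∂V₂/∂y = -6*x^2*z - 2*y*z^2
∂V₃/∂z = 0
∇·V = -6*x^2*z - 2*y*z^2 - 2*z
At (1, -3, 2): 8.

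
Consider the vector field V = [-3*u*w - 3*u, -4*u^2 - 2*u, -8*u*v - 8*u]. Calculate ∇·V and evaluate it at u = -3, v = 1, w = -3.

∂V₁/∂u = -3*w - 3
∂V₂/∂v = 0
∂V₃/∂w = 0
∇·V = -3*w - 3
At (-3, 1, -3): 6.

6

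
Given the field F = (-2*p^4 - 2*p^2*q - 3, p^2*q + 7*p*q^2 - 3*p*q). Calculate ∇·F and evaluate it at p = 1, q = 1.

∂F₁/∂p = -8*p^3 - 4*p*q
∂F₂/∂q = p^2 + 14*p*q - 3*p
∇·F = -8*p^3 + p^2 + 10*p*q - 3*p
At (1, 1): 0.

0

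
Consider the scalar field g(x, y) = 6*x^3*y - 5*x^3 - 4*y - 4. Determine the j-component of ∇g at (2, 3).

44

(∇g)_2 = ∂g/∂y = 6*x^3 - 4
At (2, 3): 44.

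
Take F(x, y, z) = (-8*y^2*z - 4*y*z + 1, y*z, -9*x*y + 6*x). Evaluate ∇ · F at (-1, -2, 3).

3

∂F₁/∂x = 0
∂F₂/∂y = z
∂F₃/∂z = 0
∇·F = z
At (-1, -2, 3): 3.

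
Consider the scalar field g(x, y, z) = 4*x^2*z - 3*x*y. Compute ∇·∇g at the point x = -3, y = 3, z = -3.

∂²g/∂x² = 8*z
∂²g/∂y² = 0
∂²g/∂z² = 0
∇²g = 8*z
At (-3, 3, -3): -24.

-24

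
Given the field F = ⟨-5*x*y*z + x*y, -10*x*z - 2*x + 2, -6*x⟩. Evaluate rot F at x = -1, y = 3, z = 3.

(-10, 21, -46)

(∇×F)₁ = ∂F₃/∂y − ∂F₂/∂z = 10*x
(∇×F)₂ = ∂F₁/∂z − ∂F₃/∂x = -5*x*y + 6
(∇×F)₃ = ∂F₂/∂x − ∂F₁/∂y = 5*x*z - x - 10*z - 2
∇×F = (10*x, -5*x*y + 6, 5*x*z - x - 10*z - 2)
At (-1, 3, 3): (-10, 21, -46).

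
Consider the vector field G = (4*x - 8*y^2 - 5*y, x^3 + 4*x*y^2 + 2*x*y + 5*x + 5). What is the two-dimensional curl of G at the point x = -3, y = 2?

∂G₂/∂x = 3*x^2 + 4*y^2 + 2*y + 5
∂G₁/∂y = -16*y - 5
Scalar curl = 3*x^2 + 4*y^2 + 18*y + 10
At (-3, 2): 89.

89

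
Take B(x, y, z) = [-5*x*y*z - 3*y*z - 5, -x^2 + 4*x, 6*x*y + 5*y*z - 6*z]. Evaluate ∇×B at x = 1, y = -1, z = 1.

(11, 14, 10)

(∇×B)₁ = ∂B₃/∂y − ∂B₂/∂z = 6*x + 5*z
(∇×B)₂ = ∂B₁/∂z − ∂B₃/∂x = -5*x*y - 9*y
(∇×B)₃ = ∂B₂/∂x − ∂B₁/∂y = 5*x*z - 2*x + 3*z + 4
∇×B = (6*x + 5*z, -5*x*y - 9*y, 5*x*z - 2*x + 3*z + 4)
At (1, -1, 1): (11, 14, 10).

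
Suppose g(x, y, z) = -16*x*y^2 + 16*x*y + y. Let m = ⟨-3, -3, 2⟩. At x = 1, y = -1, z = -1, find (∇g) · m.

-51

∂g/∂x = -16*y^2 + 16*y
∂g/∂y = -32*x*y + 16*x + 1
∂g/∂z = 0
∇g at (1, -1, -1) = (-32, 49, 0)
∇g · m = (-32)(-3) + (49)(-3) + (0)(2) = -51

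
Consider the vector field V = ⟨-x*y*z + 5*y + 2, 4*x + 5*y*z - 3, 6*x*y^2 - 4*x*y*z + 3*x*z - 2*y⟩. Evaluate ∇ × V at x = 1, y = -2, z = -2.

(∇×V)₁ = ∂V₃/∂y − ∂V₂/∂z = 12*x*y - 4*x*z - 5*y - 2
(∇×V)₂ = ∂V₁/∂z − ∂V₃/∂x = -x*y - 6*y^2 + 4*y*z - 3*z
(∇×V)₃ = ∂V₂/∂x − ∂V₁/∂y = x*z - 1
∇×V = (12*x*y - 4*x*z - 5*y - 2, -x*y - 6*y^2 + 4*y*z - 3*z, x*z - 1)
At (1, -2, -2): (-8, 0, -3).

(-8, 0, -3)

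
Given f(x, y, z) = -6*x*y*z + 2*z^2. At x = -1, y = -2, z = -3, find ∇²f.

4

∂²f/∂x² = 0
∂²f/∂y² = 0
∂²f/∂z² = 4
∇²f = 4
At (-1, -2, -3): 4.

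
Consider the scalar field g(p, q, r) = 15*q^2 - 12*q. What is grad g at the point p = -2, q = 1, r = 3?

(0, 18, 0)

∂g/∂p = 0
∂g/∂q = 30*q - 12
∂g/∂r = 0
∇g = (0, 30*q - 12, 0)
At (-2, 1, 3): (0, 18, 0).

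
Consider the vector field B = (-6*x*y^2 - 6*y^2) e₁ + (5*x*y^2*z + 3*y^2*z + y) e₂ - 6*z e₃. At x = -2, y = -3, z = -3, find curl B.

(∇×B)₁ = ∂B₃/∂y − ∂B₂/∂z = -5*x*y^2 - 3*y^2
(∇×B)₂ = ∂B₁/∂z − ∂B₃/∂x = 0
(∇×B)₃ = ∂B₂/∂x − ∂B₁/∂y = 12*x*y + 5*y^2*z + 12*y
∇×B = (-5*x*y^2 - 3*y^2, 0, 12*x*y + 5*y^2*z + 12*y)
At (-2, -3, -3): (63, 0, -99).

(63, 0, -99)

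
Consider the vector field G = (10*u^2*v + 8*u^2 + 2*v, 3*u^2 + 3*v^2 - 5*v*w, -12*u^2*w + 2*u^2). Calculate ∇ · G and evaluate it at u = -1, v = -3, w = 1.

∂G₁/∂u = 20*u*v + 16*u
∂G₂/∂v = 6*v - 5*w
∂G₃/∂w = -12*u^2
∇·G = -12*u^2 + 20*u*v + 16*u + 6*v - 5*w
At (-1, -3, 1): 9.

9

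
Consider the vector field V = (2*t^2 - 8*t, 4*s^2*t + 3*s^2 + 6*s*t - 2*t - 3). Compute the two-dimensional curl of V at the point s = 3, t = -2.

-26

∂V₂/∂s = 8*s*t + 6*s + 6*t
∂V₁/∂t = 4*t - 8
Scalar curl = 8*s*t + 6*s + 2*t + 8
At (3, -2): -26.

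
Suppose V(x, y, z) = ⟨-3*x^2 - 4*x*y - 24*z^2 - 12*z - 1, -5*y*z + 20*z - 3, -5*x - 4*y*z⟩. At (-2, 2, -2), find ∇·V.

6

∂V₁/∂x = -6*x - 4*y
∂V₂/∂y = -5*z
∂V₃/∂z = -4*y
∇·V = -6*x - 8*y - 5*z
At (-2, 2, -2): 6.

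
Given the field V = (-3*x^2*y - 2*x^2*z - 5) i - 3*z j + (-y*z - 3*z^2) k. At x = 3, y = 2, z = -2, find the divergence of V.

-2

∂V₁/∂x = -6*x*y - 4*x*z
∂V₂/∂y = 0
∂V₃/∂z = -y - 6*z
∇·V = -6*x*y - 4*x*z - y - 6*z
At (3, 2, -2): -2.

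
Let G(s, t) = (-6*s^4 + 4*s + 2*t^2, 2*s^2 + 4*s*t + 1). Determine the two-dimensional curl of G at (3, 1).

12

∂G₂/∂s = 4*s + 4*t
∂G₁/∂t = 4*t
Scalar curl = 4*s
At (3, 1): 12.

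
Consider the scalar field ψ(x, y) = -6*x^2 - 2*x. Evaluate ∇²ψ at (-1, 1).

-12

∂²ψ/∂x² = -12
∂²ψ/∂y² = 0
∇²ψ = -12
At (-1, 1): -12.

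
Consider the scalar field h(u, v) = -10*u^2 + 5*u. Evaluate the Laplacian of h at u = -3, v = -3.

-20

∂²h/∂u² = -20
∂²h/∂v² = 0
∇²h = -20
At (-3, -3): -20.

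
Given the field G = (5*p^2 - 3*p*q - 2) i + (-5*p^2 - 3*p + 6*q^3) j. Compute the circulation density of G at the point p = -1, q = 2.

4

∂G₂/∂p = -10*p - 3
∂G₁/∂q = -3*p
Scalar curl = -7*p - 3
At (-1, 2): 4.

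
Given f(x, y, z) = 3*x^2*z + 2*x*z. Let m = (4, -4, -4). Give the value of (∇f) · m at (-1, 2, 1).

∂f/∂x = 6*x*z + 2*z
∂f/∂y = 0
∂f/∂z = 3*x^2 + 2*x
∇f at (-1, 2, 1) = (-4, 0, 1)
∇f · m = (-4)(4) + (0)(-4) + (1)(-4) = -20

-20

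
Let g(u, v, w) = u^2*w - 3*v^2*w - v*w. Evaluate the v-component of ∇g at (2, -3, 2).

34

(∇g)_2 = ∂g/∂v = -6*v*w - w
At (2, -3, 2): 34.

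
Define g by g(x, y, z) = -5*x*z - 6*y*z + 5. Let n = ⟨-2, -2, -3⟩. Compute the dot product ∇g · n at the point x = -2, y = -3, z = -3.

-150

∂g/∂x = -5*z
∂g/∂y = -6*z
∂g/∂z = -5*x - 6*y
∇g at (-2, -3, -3) = (15, 18, 28)
∇g · n = (15)(-2) + (18)(-2) + (28)(-3) = -150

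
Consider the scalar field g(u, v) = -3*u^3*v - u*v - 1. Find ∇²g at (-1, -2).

-36

∂²g/∂u² = -18*u*v
∂²g/∂v² = 0
∇²g = -18*u*v
At (-1, -2): -36.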